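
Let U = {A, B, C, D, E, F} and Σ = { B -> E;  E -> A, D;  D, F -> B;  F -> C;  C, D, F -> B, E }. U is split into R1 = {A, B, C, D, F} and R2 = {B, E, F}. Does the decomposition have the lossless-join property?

Yes

Common attributes: R1 ∩ R2 = {B, F}.
Closure of {B, F}: B → E applies, adding E; E → A, D applies, adding A, D; F → C applies, adding C. So (B, F)⁺ = {A, B, C, D, E, F}.
This closure contains every attribute of R1, so R1 ∩ R2 → R1. The join is lossless.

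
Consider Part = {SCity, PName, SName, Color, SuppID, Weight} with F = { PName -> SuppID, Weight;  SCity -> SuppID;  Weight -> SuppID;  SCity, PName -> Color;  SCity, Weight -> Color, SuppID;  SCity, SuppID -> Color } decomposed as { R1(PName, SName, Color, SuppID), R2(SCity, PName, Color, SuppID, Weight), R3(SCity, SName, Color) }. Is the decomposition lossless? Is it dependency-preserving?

lossy but dependency-preserving

Lossless test (chase): Rows 1 and 2 agree on PName; apply PName→SuppID, Weight and equate their SuppID, Weight entries. Rows 2 and 3 agree on SCity; apply SCity→SuppID and equate their SuppID entries. No row becomes fully distinguished — the join is lossy.
Dependency preservation: every FD's attributes lie within a single fragment, so each can be enforced locally — preserved.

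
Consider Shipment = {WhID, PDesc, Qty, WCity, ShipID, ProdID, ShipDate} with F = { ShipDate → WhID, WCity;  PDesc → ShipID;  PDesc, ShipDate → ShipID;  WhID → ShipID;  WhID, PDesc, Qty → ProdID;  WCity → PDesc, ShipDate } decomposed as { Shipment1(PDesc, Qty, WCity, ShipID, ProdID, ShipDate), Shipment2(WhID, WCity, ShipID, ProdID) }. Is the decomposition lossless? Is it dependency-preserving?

lossless but not dependency-preserving

Lossless test: (WCity, ShipID, ProdID)⁺ = {WhID, PDesc, WCity, ShipID, ProdID, ShipDate}, which contains all of one fragment — lossless.
Dependency preservation: the restricted closure of {WhID, PDesc, Qty} across the fragments never reaches {ProdID}, so WhID, PDesc, Qty → ProdID cannot be enforced without a join — not preserved.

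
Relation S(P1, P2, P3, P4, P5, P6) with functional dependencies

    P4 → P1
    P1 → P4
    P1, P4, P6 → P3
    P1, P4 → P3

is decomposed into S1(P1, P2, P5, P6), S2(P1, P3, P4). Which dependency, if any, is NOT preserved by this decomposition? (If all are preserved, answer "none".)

P4 → P1 lies within S2.
P1 → P4 lies within S2.
P1, P4, P6 → P3: restricted closure across fragments reaches P3.
P1, P4 → P3 lies within S2.
Every dependency is enforceable on the fragments, so the decomposition is dependency-preserving.

none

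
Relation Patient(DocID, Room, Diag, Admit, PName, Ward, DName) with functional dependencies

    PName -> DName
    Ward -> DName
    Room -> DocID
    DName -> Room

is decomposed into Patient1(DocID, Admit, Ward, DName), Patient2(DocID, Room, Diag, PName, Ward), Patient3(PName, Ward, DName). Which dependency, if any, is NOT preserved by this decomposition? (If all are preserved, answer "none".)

DName -> Room

Check DName → Room: no single fragment contains all of {Room, DName}, and the restricted closure of {DName} across the fragments never reaches {Room}.
PName → DName is preserved.
Ward → DName is preserved.
Room → DocID is preserved.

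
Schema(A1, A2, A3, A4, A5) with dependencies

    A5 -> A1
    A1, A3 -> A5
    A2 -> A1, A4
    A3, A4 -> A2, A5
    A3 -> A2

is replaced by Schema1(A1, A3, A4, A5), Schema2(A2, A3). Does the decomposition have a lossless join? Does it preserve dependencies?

lossless but not dependency-preserving

Lossless test: (A3)⁺ = {A1, A2, A3, A4, A5}, which contains all of one fragment — lossless.
Dependency preservation: the restricted closure of {A2} across the fragments never reaches {A1, A4}, so A2 → A1, A4 cannot be enforced without a join — not preserved.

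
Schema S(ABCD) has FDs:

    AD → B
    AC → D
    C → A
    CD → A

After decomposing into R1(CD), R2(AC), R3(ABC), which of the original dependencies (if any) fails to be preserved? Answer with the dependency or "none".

AD → B

Check AD → B: no single fragment contains all of {ABD}, and the restricted closure of {AD} across the fragments never reaches {B}.
AC → D is preserved.
C → A is preserved.
CD → A is preserved.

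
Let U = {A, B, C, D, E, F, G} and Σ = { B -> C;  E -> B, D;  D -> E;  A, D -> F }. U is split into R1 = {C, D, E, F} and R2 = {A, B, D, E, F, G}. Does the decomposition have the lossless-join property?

Yes

Common attributes: R1 ∩ R2 = {D, E, F}.
Closure of {D, E, F}: E → B, D applies, adding B; B → C applies, adding C. So (D, E, F)⁺ = {B, C, D, E, F}.
This closure contains every attribute of R1, so R1 ∩ R2 → R1. The join is lossless.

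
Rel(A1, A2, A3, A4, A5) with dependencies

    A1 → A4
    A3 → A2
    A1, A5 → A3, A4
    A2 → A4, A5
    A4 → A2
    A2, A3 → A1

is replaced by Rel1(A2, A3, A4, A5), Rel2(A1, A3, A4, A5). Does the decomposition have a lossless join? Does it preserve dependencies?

Lossless test: (A3, A4, A5)⁺ = {A1, A2, A3, A4, A5}, which contains all of one fragment — lossless.
Dependency preservation: A2, A3 → A1 is not contained in any single fragment, but the restricted closure of its left-hand side across the fragments still reaches the right-hand side; the remaining FDs each lie inside some fragment. All dependencies are preserved.

lossless and dependency-preserving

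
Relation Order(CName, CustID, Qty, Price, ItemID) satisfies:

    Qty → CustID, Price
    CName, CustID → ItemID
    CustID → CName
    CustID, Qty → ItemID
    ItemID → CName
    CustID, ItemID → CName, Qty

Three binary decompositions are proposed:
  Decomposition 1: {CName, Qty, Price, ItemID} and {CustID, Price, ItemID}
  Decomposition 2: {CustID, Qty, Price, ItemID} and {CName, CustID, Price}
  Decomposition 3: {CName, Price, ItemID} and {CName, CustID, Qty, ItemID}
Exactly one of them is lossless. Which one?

Decomposition 1: common = {Price, ItemID}, closure = {CName, Price, ItemID} → lossy.
Decomposition 2: common = {CustID, Price}, closure = {CName, CustID, Qty, Price, ItemID} → lossless.
Decomposition 3: common = {CName, ItemID}, closure = {CName, ItemID} → lossy.

Decomposition 2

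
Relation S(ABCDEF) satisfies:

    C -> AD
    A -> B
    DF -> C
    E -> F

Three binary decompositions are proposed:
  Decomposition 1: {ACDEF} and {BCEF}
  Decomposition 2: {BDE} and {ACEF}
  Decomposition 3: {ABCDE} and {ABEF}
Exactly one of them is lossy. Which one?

Decomposition 2

Decomposition 1: common = {CEF}, closure = {ABCDEF} → lossless.
Decomposition 2: common = {E}, closure = {EF} → lossy.
Decomposition 3: common = {ABE}, closure = {ABEF} → lossless.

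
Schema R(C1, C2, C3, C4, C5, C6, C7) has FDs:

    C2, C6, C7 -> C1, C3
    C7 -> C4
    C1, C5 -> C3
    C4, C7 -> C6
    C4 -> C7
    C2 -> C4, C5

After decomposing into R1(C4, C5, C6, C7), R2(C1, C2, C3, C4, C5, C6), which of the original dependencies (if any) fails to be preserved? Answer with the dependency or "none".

C2, C6, C7 → C1, C3: restricted closure across fragments reaches C1, C3.
C7 → C4 lies within R1.
C1, C5 → C3 lies within R2.
C4, C7 → C6 lies within R1.
C4 → C7 lies within R1.
C2 → C4, C5 lies within R2.
Every dependency is enforceable on the fragments, so the decomposition is dependency-preserving.

none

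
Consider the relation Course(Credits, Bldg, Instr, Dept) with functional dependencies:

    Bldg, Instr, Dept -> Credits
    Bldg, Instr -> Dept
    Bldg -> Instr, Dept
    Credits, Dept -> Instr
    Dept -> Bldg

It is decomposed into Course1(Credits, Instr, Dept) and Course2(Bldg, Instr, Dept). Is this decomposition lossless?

Yes

Common attributes: Course1 ∩ Course2 = {Instr, Dept}.
Closure of {Instr, Dept}: Dept → Bldg applies, adding Bldg; Bldg, Instr, Dept → Credits applies, adding Credits. So (Instr, Dept)⁺ = {Credits, Bldg, Instr, Dept}.
This closure contains every attribute of Course1, so Course1 ∩ Course2 → Course1. The join is lossless.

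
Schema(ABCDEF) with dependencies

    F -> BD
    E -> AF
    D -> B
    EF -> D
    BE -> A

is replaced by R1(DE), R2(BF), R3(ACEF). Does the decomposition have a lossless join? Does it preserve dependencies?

Lossless test (chase): Rows 2 and 3 agree on F; apply F→BD and equate their BD entries. Rows 1 and 3 agree on E; apply E→AF and equate their AF entries. Rows 1 and 3 agree on EF; apply EF→D and equate their D entries. Rows 1 and 2 agree on F; apply F→BD and equate their BD entries. Row 3 is now all distinguished symbols — the join is lossless.
Dependency preservation: the restricted closure of {F} across the fragments never reaches {BD}, so F → BD cannot be enforced without a join — not preserved.

lossless but not dependency-preserving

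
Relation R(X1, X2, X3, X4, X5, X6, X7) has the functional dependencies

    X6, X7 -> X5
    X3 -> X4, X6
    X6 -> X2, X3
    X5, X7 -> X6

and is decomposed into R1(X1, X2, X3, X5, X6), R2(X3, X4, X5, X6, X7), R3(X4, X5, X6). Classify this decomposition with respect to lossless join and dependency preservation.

lossy but dependency-preserving

Lossless test (chase): Rows 1 and 2 agree on X3; apply X3→X4, X6 and equate their X4, X6 entries. Rows 1 and 2 agree on X6; apply X6→X2, X3 and equate their X2, X3 entries. Rows 1 and 3 agree on X6; apply X6→X2, X3 and equate their X2, X3 entries. No row becomes fully distinguished — the join is lossy.
Dependency preservation: every FD's attributes lie within a single fragment, so each can be enforced locally — preserved.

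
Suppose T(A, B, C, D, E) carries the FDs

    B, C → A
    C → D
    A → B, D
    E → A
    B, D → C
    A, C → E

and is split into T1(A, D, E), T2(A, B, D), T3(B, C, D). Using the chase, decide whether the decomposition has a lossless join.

Yes

Chase test. Columns are A, B, C, D, E; row i has aⱼ where attribute j ∈ Ti, else bᵢⱼ.
Initial tableau (one row per fragment):
  row 1: a1 b12 b13 a4 a5
  row 2: a1 a2 b23 a4 b25
  row 3: b31 a2 a3 a4 b35
Rows 1 and 2 agree on A; apply A→B, D and equate their B, D entries.
Rows 1 and 2 agree on B, D; apply B, D→C and equate their C entries.
Rows 1 and 3 agree on B, D; apply B, D→C and equate their C entries.
Rows 1 and 2 agree on A, C; apply A, C→E and equate their E entries.
Rows 1 and 3 agree on B, C; apply B, C→A and equate their A entries.
Rows 1 and 3 agree on A, C; apply A, C→E and equate their E entries.
Row 1 is now all distinguished symbols — the join is lossless.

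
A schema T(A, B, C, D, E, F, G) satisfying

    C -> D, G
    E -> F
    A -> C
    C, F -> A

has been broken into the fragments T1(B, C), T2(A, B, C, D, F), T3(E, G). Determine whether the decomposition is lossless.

No

Chase test. Columns are A, B, C, D, E, F, G; row i has aⱼ where attribute j ∈ Ti, else bᵢⱼ.
Initial tableau (one row per fragment):
  row 1: b11 a2 a3 b14 b15 b16 b17
  row 2: a1 a2 a3 a4 b25 a6 b27
  row 3: b31 b32 b33 b34 a5 b36 a7
Rows 1 and 2 agree on C; apply C→D, G and equate their D, G entries.
No row becomes fully distinguished — the join is lossy.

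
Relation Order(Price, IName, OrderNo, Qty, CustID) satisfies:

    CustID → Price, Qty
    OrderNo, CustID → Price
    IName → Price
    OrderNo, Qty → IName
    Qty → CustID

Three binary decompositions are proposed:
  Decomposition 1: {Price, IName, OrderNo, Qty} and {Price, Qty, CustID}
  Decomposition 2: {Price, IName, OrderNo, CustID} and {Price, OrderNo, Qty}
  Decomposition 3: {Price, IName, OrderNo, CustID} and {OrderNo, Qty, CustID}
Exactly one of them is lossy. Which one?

Decomposition 2

Decomposition 1: common = {Price, Qty}, closure = {Price, Qty, CustID} → lossless.
Decomposition 2: common = {Price, OrderNo}, closure = {Price, OrderNo} → lossy.
Decomposition 3: common = {OrderNo, CustID}, closure = {Price, IName, OrderNo, Qty, CustID} → lossless.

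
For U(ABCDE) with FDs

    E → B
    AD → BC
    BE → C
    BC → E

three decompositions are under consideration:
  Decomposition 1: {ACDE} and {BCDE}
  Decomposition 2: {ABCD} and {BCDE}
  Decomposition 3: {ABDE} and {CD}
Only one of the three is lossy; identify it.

Decomposition 1: common = {CDE}, closure = {BCDE} → lossless.
Decomposition 2: common = {BCD}, closure = {BCDE} → lossless.
Decomposition 3: common = {D}, closure = {D} → lossy.

Decomposition 3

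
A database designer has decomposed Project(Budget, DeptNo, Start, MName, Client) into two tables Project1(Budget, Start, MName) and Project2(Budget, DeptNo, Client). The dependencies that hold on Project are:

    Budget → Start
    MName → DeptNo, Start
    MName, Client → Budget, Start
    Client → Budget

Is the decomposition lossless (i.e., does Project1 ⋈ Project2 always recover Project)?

No

Common attributes: Project1 ∩ Project2 = {Budget}.
Closure of {Budget}: Budget → Start applies, adding Start. So (Budget)⁺ = {Budget, Start}.
The closure contains neither all of Project1 = {Budget, Start, MName} nor all of Project2 = {Budget, DeptNo, Client}, so the common attributes are not a superkey of either fragment. The join is lossy.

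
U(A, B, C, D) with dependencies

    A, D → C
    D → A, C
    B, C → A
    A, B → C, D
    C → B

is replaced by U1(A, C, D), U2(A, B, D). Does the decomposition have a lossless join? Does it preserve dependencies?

lossless and dependency-preserving

Lossless test: (A, D)⁺ = {A, B, C, D}, which contains all of one fragment — lossless.
Dependency preservation: B, C → A; A, B → C, D; C → B are not contained in any single fragment, but the restricted closure of each left-hand side across the fragments still reaches the right-hand side; the remaining FDs each lie inside some fragment. All dependencies are preserved.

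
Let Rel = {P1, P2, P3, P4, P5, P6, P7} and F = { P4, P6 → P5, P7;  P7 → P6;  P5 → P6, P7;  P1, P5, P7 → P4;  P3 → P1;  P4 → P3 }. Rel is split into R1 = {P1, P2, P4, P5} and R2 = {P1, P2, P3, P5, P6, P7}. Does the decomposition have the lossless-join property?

Common attributes: R1 ∩ R2 = {P1, P2, P5}.
Closure of {P1, P2, P5}: P5 → P6, P7 applies, adding P6, P7; P1, P5, P7 → P4 applies, adding P4; P4 → P3 applies, adding P3. So (P1, P2, P5)⁺ = {P1, P2, P3, P4, P5, P6, P7}.
This closure contains every attribute of R1, so R1 ∩ R2 → R1. The join is lossless.

Yes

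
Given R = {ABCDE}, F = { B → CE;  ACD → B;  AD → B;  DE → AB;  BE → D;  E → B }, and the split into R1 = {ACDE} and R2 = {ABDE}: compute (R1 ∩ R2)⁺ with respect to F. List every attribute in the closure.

R1 ∩ R2 = {ADE}.
AD → B applies, adding B
B → CE applies, adding C
Closure: {ABCDE}.

ABCDE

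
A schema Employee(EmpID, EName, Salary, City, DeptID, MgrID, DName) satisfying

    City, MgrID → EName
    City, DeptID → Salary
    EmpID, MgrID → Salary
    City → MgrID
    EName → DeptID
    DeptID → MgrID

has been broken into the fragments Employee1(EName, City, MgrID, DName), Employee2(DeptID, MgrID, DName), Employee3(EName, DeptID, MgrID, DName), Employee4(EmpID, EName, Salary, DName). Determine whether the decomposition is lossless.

No

Chase test. Columns are EmpID, EName, Salary, City, DeptID, MgrID, DName; row i has aⱼ where attribute j ∈ Employeei, else bᵢⱼ.
Initial tableau (one row per fragment):
  row 1: b11 a2 b13 a4 b15 a6 a7
  row 2: b21 b22 b23 b24 a5 a6 a7
  row 3: b31 a2 b33 b34 a5 a6 a7
  row 4: a1 a2 a3 b44 b45 b46 a7
Rows 1 and 3 agree on EName; apply EName→DeptID and equate their DeptID entries.
Rows 1 and 4 agree on EName; apply EName→DeptID and equate their DeptID entries.
Rows 1 and 4 agree on DeptID; apply DeptID→MgrID and equate their MgrID entries.
No row becomes fully distinguished — the join is lossy.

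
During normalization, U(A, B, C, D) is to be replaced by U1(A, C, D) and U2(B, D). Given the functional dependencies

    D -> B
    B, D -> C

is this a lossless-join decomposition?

Common attributes: U1 ∩ U2 = {D}.
Closure of {D}: D → B applies, adding B; B, D → C applies, adding C. So (D)⁺ = {B, C, D}.
This closure contains every attribute of U2, so U1 ∩ U2 → U2. The join is lossless.

Yes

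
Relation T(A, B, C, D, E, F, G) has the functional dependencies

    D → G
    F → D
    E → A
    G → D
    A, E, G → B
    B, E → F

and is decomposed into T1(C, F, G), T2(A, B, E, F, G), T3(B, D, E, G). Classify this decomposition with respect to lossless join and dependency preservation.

Lossless test (chase): Rows 1 and 2 agree on F; apply F→D and equate their D entries. Rows 2 and 3 agree on E; apply E→A and equate their A entries. Rows 1 and 3 agree on G; apply G→D and equate their D entries. Rows 2 and 3 agree on B, E; apply B, E→F and equate their F entries. No row becomes fully distinguished — the join is lossy.
Dependency preservation: F → D is not contained in any single fragment, but the restricted closure of its left-hand side across the fragments still reaches the right-hand side; the remaining FDs each lie inside some fragment. All dependencies are preserved.

lossy but dependency-preserving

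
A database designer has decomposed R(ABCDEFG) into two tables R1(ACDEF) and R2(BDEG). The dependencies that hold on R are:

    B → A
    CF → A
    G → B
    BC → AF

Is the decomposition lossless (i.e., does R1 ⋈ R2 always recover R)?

Common attributes: R1 ∩ R2 = {DE}.
No dependency enlarges {DE}, so (DE)⁺ = {DE}.
The closure contains neither all of R1 = {ACDEF} nor all of R2 = {BDEG}, so the common attributes are not a superkey of either fragment. The join is lossy.

No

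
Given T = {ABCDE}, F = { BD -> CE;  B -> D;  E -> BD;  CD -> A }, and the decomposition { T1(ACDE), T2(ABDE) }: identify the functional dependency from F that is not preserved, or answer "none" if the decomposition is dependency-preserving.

none

BD → CE: restricted closure across fragments reaches CE.
B → D lies within T2.
E → BD lies within T2.
CD → A lies within T1.
Every dependency is enforceable on the fragments, so the decomposition is dependency-preserving.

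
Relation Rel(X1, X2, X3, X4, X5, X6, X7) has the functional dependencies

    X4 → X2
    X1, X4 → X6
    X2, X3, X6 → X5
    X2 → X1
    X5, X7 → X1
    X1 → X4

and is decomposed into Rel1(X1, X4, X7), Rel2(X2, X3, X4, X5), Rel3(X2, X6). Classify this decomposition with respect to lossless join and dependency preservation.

lossy and not dependency-preserving

Lossless test (chase): Rows 1 and 2 agree on X4; apply X4→X2 and equate their X2 entries. Rows 1 and 2 agree on X2; apply X2→X1 and equate their X1 entries. Rows 1 and 3 agree on X2; apply X2→X1 and equate their X1 entries. Rows 1 and 3 agree on X1; apply X1→X4 and equate their X4 entries. Rows 1 and 2 agree on X1, X4; apply X1, X4→X6 and equate their X6 entries. Rows 1 and 3 agree on X1, X4; apply X1, X4→X6 and equate their X6 entries. No row becomes fully distinguished — the join is lossy.
Dependency preservation: the restricted closure of {X5, X7} across the fragments never reaches {X1}, so X5, X7 → X1 cannot be enforced without a join — not preserved.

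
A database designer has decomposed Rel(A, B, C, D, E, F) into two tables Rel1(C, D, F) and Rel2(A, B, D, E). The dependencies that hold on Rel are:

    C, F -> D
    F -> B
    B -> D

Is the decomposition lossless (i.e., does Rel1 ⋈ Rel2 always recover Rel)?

No

Common attributes: Rel1 ∩ Rel2 = {D}.
No dependency enlarges {D}, so (D)⁺ = {D}.
The closure contains neither all of Rel1 = {C, D, F} nor all of Rel2 = {A, B, D, E}, so the common attributes are not a superkey of either fragment. The join is lossy.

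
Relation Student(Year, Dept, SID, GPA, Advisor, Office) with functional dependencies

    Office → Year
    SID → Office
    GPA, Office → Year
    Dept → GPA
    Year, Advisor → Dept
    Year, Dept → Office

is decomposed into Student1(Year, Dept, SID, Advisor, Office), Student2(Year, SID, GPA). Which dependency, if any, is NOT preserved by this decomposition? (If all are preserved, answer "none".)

Dept → GPA

Check Dept → GPA: no single fragment contains all of {Dept, GPA}, and the restricted closure of {Dept} across the fragments never reaches {GPA}.
Office → Year is preserved.
SID → Office is preserved.
GPA, Office → Year is preserved.
Year, Advisor → Dept is preserved.
Year, Dept → Office is preserved.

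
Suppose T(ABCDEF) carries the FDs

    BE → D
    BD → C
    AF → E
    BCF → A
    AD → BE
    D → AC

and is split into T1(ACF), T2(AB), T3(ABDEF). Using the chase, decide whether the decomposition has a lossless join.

No

Chase test. Columns are ABCDEF; row i has aⱼ where attribute j ∈ Ti, else bᵢⱼ.
Initial tableau (one row per fragment):
  row 1: a1 b12 a3 b14 b15 a6
  row 2: a1 a2 b23 b24 b25 b26
  row 3: a1 a2 b33 a4 a5 a6
Rows 1 and 3 agree on AF; apply AF→E and equate their E entries.
No row becomes fully distinguished — the join is lossy.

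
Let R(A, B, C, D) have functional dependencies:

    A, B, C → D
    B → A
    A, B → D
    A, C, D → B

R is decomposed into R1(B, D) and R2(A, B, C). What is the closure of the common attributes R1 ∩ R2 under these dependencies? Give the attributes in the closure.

R1 ∩ R2 = {B}.
B → A applies, adding A
A, B → D applies, adding D
Closure: {A, B, D}.

A, B, D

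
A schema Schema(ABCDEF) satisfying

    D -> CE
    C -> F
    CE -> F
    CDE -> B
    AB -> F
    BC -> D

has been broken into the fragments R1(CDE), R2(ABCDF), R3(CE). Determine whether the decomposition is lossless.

Chase test. Columns are ABCDEF; row i has aⱼ where attribute j ∈ Ri, else bᵢⱼ.
Initial tableau (one row per fragment):
  row 1: b11 b12 a3 a4 a5 b16
  row 2: a1 a2 a3 a4 b25 a6
  row 3: b31 b32 a3 b34 a5 b36
Rows 1 and 2 agree on D; apply D→CE and equate their CE entries.
Rows 1 and 2 agree on C; apply C→F and equate their F entries.
Rows 1 and 3 agree on C; apply C→F and equate their F entries.
Rows 1 and 2 agree on CDE; apply CDE→B and equate their B entries.
Row 2 is now all distinguished symbols — the join is lossless.

Yes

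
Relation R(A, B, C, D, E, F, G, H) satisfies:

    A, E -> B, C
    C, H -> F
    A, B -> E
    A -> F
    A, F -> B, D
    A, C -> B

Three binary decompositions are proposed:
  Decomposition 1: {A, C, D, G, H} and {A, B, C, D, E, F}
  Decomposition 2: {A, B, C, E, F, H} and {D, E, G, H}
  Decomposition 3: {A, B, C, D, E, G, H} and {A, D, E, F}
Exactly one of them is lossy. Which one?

Decomposition 1: common = {A, C, D}, closure = {A, B, C, D, E, F} → lossless.
Decomposition 2: common = {E, H}, closure = {E, H} → lossy.
Decomposition 3: common = {A, D, E}, closure = {A, B, C, D, E, F} → lossless.

Decomposition 2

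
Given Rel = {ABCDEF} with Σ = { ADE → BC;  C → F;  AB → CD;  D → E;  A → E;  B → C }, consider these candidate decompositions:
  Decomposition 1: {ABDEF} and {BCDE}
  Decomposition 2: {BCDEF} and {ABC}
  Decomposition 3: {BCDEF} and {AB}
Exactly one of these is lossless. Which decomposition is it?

Decomposition 1

Decomposition 1: common = {BDE}, closure = {BCDEF} → lossless.
Decomposition 2: common = {BC}, closure = {BCF} → lossy.
Decomposition 3: common = {B}, closure = {BCF} → lossy.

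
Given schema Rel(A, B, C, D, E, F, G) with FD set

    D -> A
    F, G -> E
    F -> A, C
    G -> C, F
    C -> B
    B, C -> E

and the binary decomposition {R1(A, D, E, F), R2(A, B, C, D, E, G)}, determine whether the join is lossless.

Common attributes: R1 ∩ R2 = {A, D, E}.
No dependency enlarges {A, D, E}, so (A, D, E)⁺ = {A, D, E}.
The closure contains neither all of R1 = {A, D, E, F} nor all of R2 = {A, B, C, D, E, G}, so the common attributes are not a superkey of either fragment. The join is lossy.

No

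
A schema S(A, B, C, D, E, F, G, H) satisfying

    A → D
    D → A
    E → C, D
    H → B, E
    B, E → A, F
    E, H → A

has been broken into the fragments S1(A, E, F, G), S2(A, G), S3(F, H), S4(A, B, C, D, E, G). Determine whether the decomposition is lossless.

Chase test. Columns are A, B, C, D, E, F, G, H; row i has aⱼ where attribute j ∈ Si, else bᵢⱼ.
Initial tableau (one row per fragment):
  row 1: a1 b12 b13 b14 a5 a6 a7 b18
  row 2: a1 b22 b23 b24 b25 b26 a7 b28
  row 3: b31 b32 b33 b34 b35 a6 b37 a8
  row 4: a1 a2 a3 a4 a5 b46 a7 b48
Rows 1 and 2 agree on A; apply A→D and equate their D entries.
Rows 1 and 4 agree on A; apply A→D and equate their D entries.
Rows 1 and 4 agree on E; apply E→C, D and equate their C, D entries.
No row becomes fully distinguished — the join is lossy.

No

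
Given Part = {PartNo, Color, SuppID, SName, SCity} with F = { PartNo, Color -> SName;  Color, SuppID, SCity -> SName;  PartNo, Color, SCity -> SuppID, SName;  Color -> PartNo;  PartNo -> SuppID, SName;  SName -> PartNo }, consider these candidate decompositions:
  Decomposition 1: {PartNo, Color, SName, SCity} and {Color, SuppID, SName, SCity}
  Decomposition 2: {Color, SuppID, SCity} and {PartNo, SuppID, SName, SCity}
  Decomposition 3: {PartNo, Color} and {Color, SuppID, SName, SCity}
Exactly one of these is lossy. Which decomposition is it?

Decomposition 2

Decomposition 1: common = {Color, SName, SCity}, closure = {PartNo, Color, SuppID, SName, SCity} → lossless.
Decomposition 2: common = {SuppID, SCity}, closure = {SuppID, SCity} → lossy.
Decomposition 3: common = {Color}, closure = {PartNo, Color, SuppID, SName} → lossless.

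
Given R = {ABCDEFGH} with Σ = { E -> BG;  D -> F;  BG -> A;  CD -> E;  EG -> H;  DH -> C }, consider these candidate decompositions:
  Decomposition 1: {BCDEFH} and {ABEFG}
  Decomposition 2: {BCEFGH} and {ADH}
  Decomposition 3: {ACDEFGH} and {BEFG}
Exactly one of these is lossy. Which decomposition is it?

Decomposition 1: common = {BEF}, closure = {ABEFGH} → lossless.
Decomposition 2: common = {H}, closure = {H} → lossy.
Decomposition 3: common = {EFG}, closure = {ABEFGH} → lossless.

Decomposition 2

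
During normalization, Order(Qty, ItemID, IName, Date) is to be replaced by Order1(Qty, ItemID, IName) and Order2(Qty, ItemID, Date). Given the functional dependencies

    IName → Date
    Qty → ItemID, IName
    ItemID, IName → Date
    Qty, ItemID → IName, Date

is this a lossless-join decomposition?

Yes

Common attributes: Order1 ∩ Order2 = {Qty, ItemID}.
Closure of {Qty, ItemID}: Qty → ItemID, IName applies, adding IName; ItemID, IName → Date applies, adding Date. So (Qty, ItemID)⁺ = {Qty, ItemID, IName, Date}.
This closure contains every attribute of Order1, so Order1 ∩ Order2 → Order1. The join is lossless.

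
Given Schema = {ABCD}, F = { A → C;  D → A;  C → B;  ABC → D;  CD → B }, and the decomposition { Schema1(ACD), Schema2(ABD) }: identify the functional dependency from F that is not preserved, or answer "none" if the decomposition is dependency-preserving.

C → B

Check C → B: no single fragment contains all of {BC}, and the restricted closure of {C} across the fragments never reaches {B}.
A → C is preserved.
D → A is preserved.
ABC → D is preserved.
CD → B is preserved.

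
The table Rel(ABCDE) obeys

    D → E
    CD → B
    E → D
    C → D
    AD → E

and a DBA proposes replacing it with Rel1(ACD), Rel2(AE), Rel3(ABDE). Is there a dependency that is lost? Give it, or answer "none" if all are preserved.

Check CD → B: no single fragment contains all of {BCD}, and the restricted closure of {CD} across the fragments never reaches {B}.
D → E is preserved.
E → D is preserved.
C → D is preserved.
AD → E is preserved.

CD → B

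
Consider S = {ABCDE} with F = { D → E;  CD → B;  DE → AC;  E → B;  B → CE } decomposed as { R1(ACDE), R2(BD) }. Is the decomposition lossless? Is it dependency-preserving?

lossless but not dependency-preserving

Lossless test: (D)⁺ = {ABCDE}, which contains all of one fragment — lossless.
Dependency preservation: the restricted closure of {E} across the fragments never reaches {B}, so E → B cannot be enforced without a join — not preserved.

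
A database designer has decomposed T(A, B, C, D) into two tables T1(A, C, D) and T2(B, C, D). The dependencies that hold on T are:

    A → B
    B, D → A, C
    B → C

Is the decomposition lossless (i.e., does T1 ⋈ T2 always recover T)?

No

Common attributes: T1 ∩ T2 = {C, D}.
No dependency enlarges {C, D}, so (C, D)⁺ = {C, D}.
The closure contains neither all of T1 = {A, C, D} nor all of T2 = {B, C, D}, so the common attributes are not a superkey of either fragment. The join is lossy.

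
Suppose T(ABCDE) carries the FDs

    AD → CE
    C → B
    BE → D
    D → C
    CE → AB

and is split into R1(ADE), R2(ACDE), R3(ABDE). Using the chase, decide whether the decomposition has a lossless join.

Chase test. Columns are ABCDE; row i has aⱼ where attribute j ∈ Ri, else bᵢⱼ.
Initial tableau (one row per fragment):
  row 1: a1 b12 b13 a4 a5
  row 2: a1 b22 a3 a4 a5
  row 3: a1 a2 b33 a4 a5
Rows 1 and 2 agree on AD; apply AD→CE and equate their CE entries.
Rows 1 and 3 agree on AD; apply AD→CE and equate their CE entries.
Rows 1 and 2 agree on C; apply C→B and equate their B entries.
Rows 1 and 3 agree on C; apply C→B and equate their B entries.
Row 1 is now all distinguished symbols — the join is lossless.

Yes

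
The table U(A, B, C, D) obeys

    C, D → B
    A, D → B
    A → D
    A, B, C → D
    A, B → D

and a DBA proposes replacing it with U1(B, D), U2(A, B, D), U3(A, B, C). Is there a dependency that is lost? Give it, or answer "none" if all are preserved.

C, D → B

Check C, D → B: no single fragment contains all of {B, C, D}, and the restricted closure of {C, D} across the fragments never reaches {B}.
A, D → B is preserved.
A → D is preserved.
A, B, C → D is preserved.
A, B → D is preserved.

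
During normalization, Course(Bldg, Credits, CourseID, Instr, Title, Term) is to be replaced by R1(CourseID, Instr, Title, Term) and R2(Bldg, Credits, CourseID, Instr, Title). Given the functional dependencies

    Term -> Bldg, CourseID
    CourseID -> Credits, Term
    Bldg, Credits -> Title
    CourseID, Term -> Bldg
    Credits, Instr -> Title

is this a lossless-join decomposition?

Yes

Common attributes: R1 ∩ R2 = {CourseID, Instr, Title}.
Closure of {CourseID, Instr, Title}: CourseID → Credits, Term applies, adding Credits, Term; CourseID, Term → Bldg applies, adding Bldg. So (CourseID, Instr, Title)⁺ = {Bldg, Credits, CourseID, Instr, Title, Term}.
This closure contains every attribute of R1, so R1 ∩ R2 → R1. The join is lossless.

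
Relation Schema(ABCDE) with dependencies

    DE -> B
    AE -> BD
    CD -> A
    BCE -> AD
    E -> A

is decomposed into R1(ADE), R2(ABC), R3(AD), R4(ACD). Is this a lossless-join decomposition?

No

Chase test. Columns are ABCDE; row i has aⱼ where attribute j ∈ Ri, else bᵢⱼ.
Initial tableau (one row per fragment):
  row 1: a1 b12 b13 a4 a5
  row 2: a1 a2 a3 b24 b25
  row 3: a1 b32 b33 a4 b35
  row 4: a1 b42 a3 a4 b45
No row becomes fully distinguished — the join is lossy.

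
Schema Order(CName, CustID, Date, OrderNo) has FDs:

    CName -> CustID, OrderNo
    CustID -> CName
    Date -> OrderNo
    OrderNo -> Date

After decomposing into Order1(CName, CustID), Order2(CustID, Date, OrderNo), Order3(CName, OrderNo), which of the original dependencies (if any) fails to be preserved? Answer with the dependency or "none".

none

CName → CustID, OrderNo: restricted closure across fragments reaches CustID, OrderNo.
CustID → CName lies within Order1.
Date → OrderNo lies within Order2.
OrderNo → Date lies within Order2.
Every dependency is enforceable on the fragments, so the decomposition is dependency-preserving.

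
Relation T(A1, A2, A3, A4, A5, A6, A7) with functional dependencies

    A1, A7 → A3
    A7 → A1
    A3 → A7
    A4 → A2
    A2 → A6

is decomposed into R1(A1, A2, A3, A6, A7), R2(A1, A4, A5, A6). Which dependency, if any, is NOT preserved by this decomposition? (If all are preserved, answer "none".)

A4 → A2

Check A4 → A2: no single fragment contains all of {A2, A4}, and the restricted closure of {A4} across the fragments never reaches {A2}.
A1, A7 → A3 is preserved.
A7 → A1 is preserved.
A3 → A7 is preserved.
A2 → A6 is preserved.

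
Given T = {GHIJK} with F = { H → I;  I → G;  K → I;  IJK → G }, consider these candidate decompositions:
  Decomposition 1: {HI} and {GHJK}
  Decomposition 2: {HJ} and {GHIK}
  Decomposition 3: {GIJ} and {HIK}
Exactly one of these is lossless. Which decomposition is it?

Decomposition 1

Decomposition 1: common = {H}, closure = {GHI} → lossless.
Decomposition 2: common = {H}, closure = {GHI} → lossy.
Decomposition 3: common = {I}, closure = {GI} → lossy.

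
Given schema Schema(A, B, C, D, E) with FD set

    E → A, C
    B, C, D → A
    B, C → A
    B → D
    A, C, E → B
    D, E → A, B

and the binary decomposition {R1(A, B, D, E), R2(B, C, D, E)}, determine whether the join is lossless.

Yes

Common attributes: R1 ∩ R2 = {B, D, E}.
Closure of {B, D, E}: E → A, C applies, adding A, C. So (B, D, E)⁺ = {A, B, C, D, E}.
This closure contains every attribute of R1, so R1 ∩ R2 → R1. The join is lossless.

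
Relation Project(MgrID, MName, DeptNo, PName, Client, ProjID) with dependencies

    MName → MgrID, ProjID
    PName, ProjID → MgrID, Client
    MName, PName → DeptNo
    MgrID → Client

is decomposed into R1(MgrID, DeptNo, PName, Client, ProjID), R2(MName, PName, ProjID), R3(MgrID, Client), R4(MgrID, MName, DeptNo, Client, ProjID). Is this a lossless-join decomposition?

Chase test. Columns are MgrID, MName, DeptNo, PName, Client, ProjID; row i has aⱼ where attribute j ∈ Ri, else bᵢⱼ.
Initial tableau (one row per fragment):
  row 1: a1 b12 a3 a4 a5 a6
  row 2: b21 a2 b23 a4 b25 a6
  row 3: a1 b32 b33 b34 a5 b36
  row 4: a1 a2 a3 b44 a5 a6
Rows 2 and 4 agree on MName; apply MName→MgrID, ProjID and equate their MgrID, ProjID entries.
Rows 1 and 2 agree on PName, ProjID; apply PName, ProjID→MgrID, Client and equate their MgrID, Client entries.
No row becomes fully distinguished — the join is lossy.

No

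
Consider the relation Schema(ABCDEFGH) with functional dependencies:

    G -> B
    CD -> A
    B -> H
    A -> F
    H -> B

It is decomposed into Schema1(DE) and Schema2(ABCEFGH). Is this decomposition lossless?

No

Common attributes: Schema1 ∩ Schema2 = {E}.
No dependency enlarges {E}, so (E)⁺ = {E}.
The closure contains neither all of Schema1 = {DE} nor all of Schema2 = {ABCEFGH}, so the common attributes are not a superkey of either fragment. The join is lossy.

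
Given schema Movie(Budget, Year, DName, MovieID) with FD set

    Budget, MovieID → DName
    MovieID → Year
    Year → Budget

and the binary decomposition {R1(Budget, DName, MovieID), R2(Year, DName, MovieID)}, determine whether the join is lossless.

Common attributes: R1 ∩ R2 = {DName, MovieID}.
Closure of {DName, MovieID}: MovieID → Year applies, adding Year; Year → Budget applies, adding Budget. So (DName, MovieID)⁺ = {Budget, Year, DName, MovieID}.
This closure contains every attribute of R1, so R1 ∩ R2 → R1. The join is lossless.

Yes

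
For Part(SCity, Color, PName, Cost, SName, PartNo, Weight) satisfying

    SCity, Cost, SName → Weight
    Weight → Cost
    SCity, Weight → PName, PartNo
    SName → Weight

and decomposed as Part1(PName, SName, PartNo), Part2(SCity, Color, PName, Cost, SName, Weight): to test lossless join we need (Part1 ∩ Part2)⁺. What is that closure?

Part1 ∩ Part2 = {PName, SName}.
SName → Weight applies, adding Weight
Weight → Cost applies, adding Cost
Closure: {PName, Cost, SName, Weight}.

PName, Cost, SName, Weight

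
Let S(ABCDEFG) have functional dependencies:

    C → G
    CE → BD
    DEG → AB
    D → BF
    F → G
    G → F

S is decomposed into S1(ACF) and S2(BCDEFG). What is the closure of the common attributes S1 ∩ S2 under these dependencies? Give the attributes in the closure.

S1 ∩ S2 = {CF}.
C → G applies, adding G
Closure: {CFG}.

CFG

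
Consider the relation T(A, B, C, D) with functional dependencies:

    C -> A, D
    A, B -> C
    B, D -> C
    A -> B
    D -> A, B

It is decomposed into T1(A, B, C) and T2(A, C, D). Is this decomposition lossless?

Common attributes: T1 ∩ T2 = {A, C}.
Closure of {A, C}: C → A, D applies, adding D; A → B applies, adding B. So (A, C)⁺ = {A, B, C, D}.
This closure contains every attribute of T1, so T1 ∩ T2 → T1. The join is lossless.

Yes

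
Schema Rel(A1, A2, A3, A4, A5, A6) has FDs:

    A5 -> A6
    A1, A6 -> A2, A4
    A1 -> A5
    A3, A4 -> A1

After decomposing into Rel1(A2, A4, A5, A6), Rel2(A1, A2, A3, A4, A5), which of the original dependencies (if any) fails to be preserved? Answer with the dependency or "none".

none

A5 → A6 lies within Rel1.
A1, A6 → A2, A4: restricted closure across fragments reaches A2, A4.
A1 → A5 lies within Rel2.
A3, A4 → A1 lies within Rel2.
Every dependency is enforceable on the fragments, so the decomposition is dependency-preserving.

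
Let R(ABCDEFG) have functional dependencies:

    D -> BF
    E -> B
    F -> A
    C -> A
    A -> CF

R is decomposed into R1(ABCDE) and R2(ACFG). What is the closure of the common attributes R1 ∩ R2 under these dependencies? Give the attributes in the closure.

ACF

R1 ∩ R2 = {AC}.
A → CF applies, adding F
Closure: {ACF}.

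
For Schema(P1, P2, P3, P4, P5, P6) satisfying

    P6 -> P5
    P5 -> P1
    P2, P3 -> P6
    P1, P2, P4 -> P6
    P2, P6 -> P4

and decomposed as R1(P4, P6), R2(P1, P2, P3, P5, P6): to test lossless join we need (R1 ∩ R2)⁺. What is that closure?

R1 ∩ R2 = {P6}.
P6 → P5 applies, adding P5
P5 → P1 applies, adding P1
Closure: {P1, P5, P6}.

P1, P5, P6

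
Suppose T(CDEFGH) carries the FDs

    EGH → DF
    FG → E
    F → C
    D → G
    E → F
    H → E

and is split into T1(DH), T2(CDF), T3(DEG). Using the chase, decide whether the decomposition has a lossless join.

Chase test. Columns are CDEFGH; row i has aⱼ where attribute j ∈ Ti, else bᵢⱼ.
Initial tableau (one row per fragment):
  row 1: b11 a2 b13 b14 b15 a6
  row 2: a1 a2 b23 a4 b25 b26
  row 3: b31 a2 a3 b34 a5 b36
Rows 1 and 2 agree on D; apply D→G and equate their G entries.
Rows 1 and 3 agree on D; apply D→G and equate their G entries.
No row becomes fully distinguished — the join is lossy.

No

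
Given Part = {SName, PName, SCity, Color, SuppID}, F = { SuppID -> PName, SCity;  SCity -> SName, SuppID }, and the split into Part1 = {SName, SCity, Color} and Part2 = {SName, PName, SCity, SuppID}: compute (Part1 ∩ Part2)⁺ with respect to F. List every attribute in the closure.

SName, PName, SCity, SuppID

Part1 ∩ Part2 = {SName, SCity}.
SCity → SName, SuppID applies, adding SuppID
SuppID → PName, SCity applies, adding PName
Closure: {SName, PName, SCity, SuppID}.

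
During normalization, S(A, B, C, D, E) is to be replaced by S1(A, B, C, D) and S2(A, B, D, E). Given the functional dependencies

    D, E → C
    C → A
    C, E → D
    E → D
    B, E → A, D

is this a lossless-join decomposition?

Common attributes: S1 ∩ S2 = {A, B, D}.
No dependency enlarges {A, B, D}, so (A, B, D)⁺ = {A, B, D}.
The closure contains neither all of S1 = {A, B, C, D} nor all of S2 = {A, B, D, E}, so the common attributes are not a superkey of either fragment. The join is lossy.

No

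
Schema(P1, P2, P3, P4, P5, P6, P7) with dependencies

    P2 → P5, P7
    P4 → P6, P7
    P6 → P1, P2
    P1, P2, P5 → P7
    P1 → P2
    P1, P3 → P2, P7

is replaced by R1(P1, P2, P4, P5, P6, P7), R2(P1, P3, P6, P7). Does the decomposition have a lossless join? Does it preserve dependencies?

Lossless test: (P1, P6, P7)⁺ = {P1, P2, P5, P6, P7}, which is a superkey of neither fragment — lossy.
Dependency preservation: P1, P3 → P2, P7 is not contained in any single fragment, but the restricted closure of its left-hand side across the fragments still reaches the right-hand side; the remaining FDs each lie inside some fragment. All dependencies are preserved.

lossy but dependency-preserving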